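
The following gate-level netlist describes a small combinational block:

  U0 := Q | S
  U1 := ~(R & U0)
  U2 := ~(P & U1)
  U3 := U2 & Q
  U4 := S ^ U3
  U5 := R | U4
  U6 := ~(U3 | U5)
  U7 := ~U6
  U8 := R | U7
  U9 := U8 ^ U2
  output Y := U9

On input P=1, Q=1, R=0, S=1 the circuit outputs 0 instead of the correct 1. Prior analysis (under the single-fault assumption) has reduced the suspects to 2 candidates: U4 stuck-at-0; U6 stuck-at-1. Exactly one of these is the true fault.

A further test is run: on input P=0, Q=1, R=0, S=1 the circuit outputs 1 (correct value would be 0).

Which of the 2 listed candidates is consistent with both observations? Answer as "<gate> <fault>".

U6 stuck-at-1

Evaluate each candidate on input P=0, Q=1, R=0, S=1:
  U4 stuck-at-0: U0=1, U1=1, U2=1, U3=1, U4=0 [stuck-at-0], U5=0, U6=0, U7=1, U8=1, U9=0 → 0 — eliminated
  U6 stuck-at-1: U0=1, U1=1, U2=1, U3=1, U4=0, U5=0, U6=1 [stuck-at-1], U7=0, U8=0, U9=1 → 1 — matches
Only U6 stuck-at-1 reproduces the observed 1.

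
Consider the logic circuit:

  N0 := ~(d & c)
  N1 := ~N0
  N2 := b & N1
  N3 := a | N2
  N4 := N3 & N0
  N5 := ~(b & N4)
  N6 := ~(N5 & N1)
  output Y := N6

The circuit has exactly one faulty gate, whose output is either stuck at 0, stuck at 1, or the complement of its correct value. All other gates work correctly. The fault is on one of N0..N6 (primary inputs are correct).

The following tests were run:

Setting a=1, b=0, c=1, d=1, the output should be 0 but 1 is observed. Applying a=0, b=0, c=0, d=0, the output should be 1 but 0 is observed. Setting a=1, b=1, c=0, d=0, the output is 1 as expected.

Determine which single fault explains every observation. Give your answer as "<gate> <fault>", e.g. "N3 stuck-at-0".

Fault-free values for test 1 (a=1, b=0, c=1, d=1): N0=0, N1=1, N2=0, N3=1, N4=0, N5=1, N6=0, giving Y=0. Observed 1.
Test 1: faults giving observed 1 are {N0 stuck-at-1, N0 inverted output, N1 stuck-at-0, N1 inverted output, N5 stuck-at-0, N5 inverted output, N6 stuck-at-1, N6 inverted output}.
Test 2 (a=0, b=0, c=0, d=0): fault-free N0=1, N1=0, N2=0, N3=0, N4=0, N5=1, N6=1 → 1; observed 0. Eliminates N0 stuck-at-1, N1 stuck-at-0, N5 stuck-at-0, N5 inverted output, N6 stuck-at-1.
Test 3 (a=1, b=1, c=0, d=0): fault-free N0=1, N1=0, N2=0, N3=1, N4=1, N5=0, N6=1 → 1; observed 1. Eliminates N0 inverted output, N6 inverted output.
Only N1 inverted output is consistent with every test.

N1 inverted output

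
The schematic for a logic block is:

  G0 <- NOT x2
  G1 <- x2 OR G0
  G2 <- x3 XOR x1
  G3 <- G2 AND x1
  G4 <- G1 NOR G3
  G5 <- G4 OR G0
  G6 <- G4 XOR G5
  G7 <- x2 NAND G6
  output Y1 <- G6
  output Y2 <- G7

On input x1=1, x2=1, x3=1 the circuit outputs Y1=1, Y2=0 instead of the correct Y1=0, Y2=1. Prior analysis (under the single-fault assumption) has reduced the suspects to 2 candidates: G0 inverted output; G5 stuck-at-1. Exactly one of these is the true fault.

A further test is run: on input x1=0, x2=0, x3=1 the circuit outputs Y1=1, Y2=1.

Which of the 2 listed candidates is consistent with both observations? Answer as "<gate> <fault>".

Evaluate each candidate on input x1=0, x2=0, x3=1:
  G0 inverted output: G0=0 [inverted output], G1=0, G2=1, G3=0, G4=1, G5=1, G6=0, G7=1 → Y1=0, Y2=1 — eliminated
  G5 stuck-at-1: G0=1, G1=1, G2=1, G3=0, G4=0, G5=1 [stuck-at-1], G6=1, G7=1 → Y1=1, Y2=1 — matches
Only G5 stuck-at-1 reproduces the observed Y1=1, Y2=1.

G5 stuck-at-1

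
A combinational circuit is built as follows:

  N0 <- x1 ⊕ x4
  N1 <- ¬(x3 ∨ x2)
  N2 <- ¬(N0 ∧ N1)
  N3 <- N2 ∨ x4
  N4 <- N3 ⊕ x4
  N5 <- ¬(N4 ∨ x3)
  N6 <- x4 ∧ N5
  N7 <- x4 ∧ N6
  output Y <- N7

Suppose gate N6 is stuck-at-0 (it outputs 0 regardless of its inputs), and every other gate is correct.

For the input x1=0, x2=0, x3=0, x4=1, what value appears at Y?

Propagate with N6 forced: N0=1, N1=1, N2=0, N3=1, N4=0, N5=1, N6=0 [stuck-at-0], N7=0.
So Y = 0. (Without the fault it would be 1.)

0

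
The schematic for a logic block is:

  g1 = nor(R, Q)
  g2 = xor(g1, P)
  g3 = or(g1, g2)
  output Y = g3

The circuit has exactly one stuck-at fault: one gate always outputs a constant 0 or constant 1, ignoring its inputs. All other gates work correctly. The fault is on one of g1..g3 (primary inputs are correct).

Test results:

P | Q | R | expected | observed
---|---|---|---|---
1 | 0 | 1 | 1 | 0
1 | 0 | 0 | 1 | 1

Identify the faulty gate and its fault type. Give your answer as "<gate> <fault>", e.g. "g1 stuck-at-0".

Fault-free values for test 1 (P=1, Q=0, R=1): g1=0, g2=1, g3=1, giving Y=1. Observed 0.
Test 1: faults giving observed 0 are {g2 stuck-at-0, g3 stuck-at-0}.
Test 2 (P=1, Q=0, R=0): fault-free g1=1, g2=0, g3=1 → 1; observed 1. Eliminates g3 stuck-at-0.
Only g2 stuck-at-0 is consistent with every test.

g2 stuck-at-0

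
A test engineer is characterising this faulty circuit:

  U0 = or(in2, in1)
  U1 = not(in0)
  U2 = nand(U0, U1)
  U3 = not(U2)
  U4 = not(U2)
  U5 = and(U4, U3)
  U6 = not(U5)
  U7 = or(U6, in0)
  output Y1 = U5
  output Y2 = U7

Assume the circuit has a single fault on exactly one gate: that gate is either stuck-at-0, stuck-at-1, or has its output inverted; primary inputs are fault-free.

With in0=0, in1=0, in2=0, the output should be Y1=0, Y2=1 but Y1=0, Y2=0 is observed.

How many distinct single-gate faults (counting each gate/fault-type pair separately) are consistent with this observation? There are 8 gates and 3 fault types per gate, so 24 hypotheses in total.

Fault-free: U0=0, U1=1, U2=1, U3=0, U4=0, U5=0, U6=1, U7=1 → Y1=0, Y2=1. Observed Y1=0, Y2=0.
  U0: none of the 3 fault types match ✗
  U1: none of the 3 fault types match ✗
  U2: none of the 3 fault types match ✗
  U3: none of the 3 fault types match ✗
  U4: none of the 3 fault types match ✗
  U5: none of the 3 fault types match ✗
  U6: stuck-at-0, inverted output ✓; others ✗
  U7: stuck-at-0, inverted output ✓; others ✗
Consistent faults: {U6 stuck-at-0, U6 inverted output, U7 stuck-at-0, U7 inverted output} — 4 in all.

4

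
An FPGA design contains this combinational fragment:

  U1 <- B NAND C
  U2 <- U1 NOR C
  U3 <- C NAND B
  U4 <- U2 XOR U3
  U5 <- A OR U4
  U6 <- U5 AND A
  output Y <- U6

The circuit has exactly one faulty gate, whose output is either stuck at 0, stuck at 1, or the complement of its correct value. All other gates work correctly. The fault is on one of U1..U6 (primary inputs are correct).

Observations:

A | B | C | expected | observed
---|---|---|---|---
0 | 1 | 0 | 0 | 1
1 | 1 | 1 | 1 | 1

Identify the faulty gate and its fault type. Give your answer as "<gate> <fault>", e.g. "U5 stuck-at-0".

U6 stuck-at-1

Fault-free values for test 1 (A=0, B=1, C=0): U1=1, U2=0, U3=1, U4=1, U5=1, U6=0, giving Y=0. Observed 1.
Test 1: faults giving observed 1 are {U6 stuck-at-1, U6 inverted output}.
Test 2 (A=1, B=1, C=1): fault-free U1=0, U2=0, U3=0, U4=0, U5=1, U6=1 → 1; observed 1. Eliminates U6 inverted output.
Only U6 stuck-at-1 is consistent with every test.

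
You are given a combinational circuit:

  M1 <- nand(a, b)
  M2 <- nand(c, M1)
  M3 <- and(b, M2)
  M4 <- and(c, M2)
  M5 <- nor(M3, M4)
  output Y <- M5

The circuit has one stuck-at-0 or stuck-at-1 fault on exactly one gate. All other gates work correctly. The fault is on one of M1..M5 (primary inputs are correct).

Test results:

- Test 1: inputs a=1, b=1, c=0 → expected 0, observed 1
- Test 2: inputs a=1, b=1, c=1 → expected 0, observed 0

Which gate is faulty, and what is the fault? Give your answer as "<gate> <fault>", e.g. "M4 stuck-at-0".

Fault-free values for test 1 (a=1, b=1, c=0): M1=0, M2=1, M3=1, M4=0, M5=0, giving Y=0. Observed 1.
Test 1: faults giving observed 1 are {M2 stuck-at-0, M3 stuck-at-0, M5 stuck-at-1}.
Test 2 (a=1, b=1, c=1): fault-free M1=0, M2=1, M3=1, M4=1, M5=0 → 0; observed 0. Eliminates M2 stuck-at-0, M5 stuck-at-1.
Only M3 stuck-at-0 is consistent with every test.

M3 stuck-at-0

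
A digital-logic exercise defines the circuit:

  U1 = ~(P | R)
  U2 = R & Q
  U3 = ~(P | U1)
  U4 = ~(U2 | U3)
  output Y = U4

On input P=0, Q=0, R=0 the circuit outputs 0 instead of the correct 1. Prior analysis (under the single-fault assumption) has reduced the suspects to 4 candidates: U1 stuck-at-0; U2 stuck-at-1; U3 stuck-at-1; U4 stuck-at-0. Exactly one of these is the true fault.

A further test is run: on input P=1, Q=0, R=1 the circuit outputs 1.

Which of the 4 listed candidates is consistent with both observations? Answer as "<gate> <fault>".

Evaluate each candidate on input P=1, Q=0, R=1:
  U1 stuck-at-0: U1=0 [stuck-at-0], U2=0, U3=0, U4=1 → 1 — matches
  U2 stuck-at-1: U1=0, U2=1 [stuck-at-1], U3=0, U4=0 → 0 — eliminated
  U3 stuck-at-1: U1=0, U2=0, U3=1 [stuck-at-1], U4=0 → 0 — eliminated
  U4 stuck-at-0: U1=0, U2=0, U3=0, U4=0 [stuck-at-0] → 0 — eliminated
Only U1 stuck-at-0 reproduces the observed 1.

U1 stuck-at-0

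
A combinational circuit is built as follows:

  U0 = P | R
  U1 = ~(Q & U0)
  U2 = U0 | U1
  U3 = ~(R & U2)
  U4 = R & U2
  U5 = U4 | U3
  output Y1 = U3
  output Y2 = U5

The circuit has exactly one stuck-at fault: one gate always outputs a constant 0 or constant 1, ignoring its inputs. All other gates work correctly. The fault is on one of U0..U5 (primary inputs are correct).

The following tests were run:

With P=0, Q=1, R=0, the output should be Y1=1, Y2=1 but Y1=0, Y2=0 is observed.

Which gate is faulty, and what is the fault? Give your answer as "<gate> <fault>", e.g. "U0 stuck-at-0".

Fault-free values for test 1 (P=0, Q=1, R=0): U0=0, U1=1, U2=1, U3=1, U4=0, U5=1, giving Y1=1, Y2=1. Observed Y1=0, Y2=0.
Test 1: faults giving observed Y1=0, Y2=0 are {U3 stuck-at-0}.
Only U3 stuck-at-0 is consistent with every test.

U3 stuck-at-0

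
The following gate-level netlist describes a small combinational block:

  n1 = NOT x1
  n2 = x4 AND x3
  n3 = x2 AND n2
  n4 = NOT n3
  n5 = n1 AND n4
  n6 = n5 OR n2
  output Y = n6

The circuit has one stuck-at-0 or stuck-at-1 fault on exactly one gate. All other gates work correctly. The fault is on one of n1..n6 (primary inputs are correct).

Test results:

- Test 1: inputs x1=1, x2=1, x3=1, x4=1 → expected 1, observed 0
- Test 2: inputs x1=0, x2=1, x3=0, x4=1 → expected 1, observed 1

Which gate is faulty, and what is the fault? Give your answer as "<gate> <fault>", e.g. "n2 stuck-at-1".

n2 stuck-at-0

Fault-free values for test 1 (x1=1, x2=1, x3=1, x4=1): n1=0, n2=1, n3=1, n4=0, n5=0, n6=1, giving Y=1. Observed 0.
Test 1: faults giving observed 0 are {n2 stuck-at-0, n6 stuck-at-0}.
Test 2 (x1=0, x2=1, x3=0, x4=1): fault-free n1=1, n2=0, n3=0, n4=1, n5=1, n6=1 → 1; observed 1. Eliminates n6 stuck-at-0.
Only n2 stuck-at-0 is consistent with every test.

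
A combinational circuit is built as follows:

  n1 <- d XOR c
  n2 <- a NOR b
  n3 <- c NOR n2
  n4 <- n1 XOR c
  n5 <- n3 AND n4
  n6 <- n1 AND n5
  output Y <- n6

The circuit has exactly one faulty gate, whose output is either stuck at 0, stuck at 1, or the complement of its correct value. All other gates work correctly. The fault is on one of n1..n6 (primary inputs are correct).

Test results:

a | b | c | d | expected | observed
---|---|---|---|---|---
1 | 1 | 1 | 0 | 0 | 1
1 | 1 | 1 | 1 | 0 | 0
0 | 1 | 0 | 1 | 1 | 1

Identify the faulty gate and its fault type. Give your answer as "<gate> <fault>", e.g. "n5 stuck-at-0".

Fault-free values for test 1 (a=1, b=1, c=1, d=0): n1=1, n2=0, n3=0, n4=0, n5=0, n6=0, giving Y=0. Observed 1.
Test 1: faults giving observed 1 are {n5 stuck-at-1, n5 inverted output, n6 stuck-at-1, n6 inverted output}.
Test 2 (a=1, b=1, c=1, d=1): fault-free n1=0, n2=0, n3=0, n4=1, n5=0, n6=0 → 0; observed 0. Eliminates n6 stuck-at-1, n6 inverted output.
Test 3 (a=0, b=1, c=0, d=1): fault-free n1=1, n2=0, n3=1, n4=1, n5=1, n6=1 → 1; observed 1. Eliminates n5 inverted output.
Only n5 stuck-at-1 is consistent with every test.

n5 stuck-at-1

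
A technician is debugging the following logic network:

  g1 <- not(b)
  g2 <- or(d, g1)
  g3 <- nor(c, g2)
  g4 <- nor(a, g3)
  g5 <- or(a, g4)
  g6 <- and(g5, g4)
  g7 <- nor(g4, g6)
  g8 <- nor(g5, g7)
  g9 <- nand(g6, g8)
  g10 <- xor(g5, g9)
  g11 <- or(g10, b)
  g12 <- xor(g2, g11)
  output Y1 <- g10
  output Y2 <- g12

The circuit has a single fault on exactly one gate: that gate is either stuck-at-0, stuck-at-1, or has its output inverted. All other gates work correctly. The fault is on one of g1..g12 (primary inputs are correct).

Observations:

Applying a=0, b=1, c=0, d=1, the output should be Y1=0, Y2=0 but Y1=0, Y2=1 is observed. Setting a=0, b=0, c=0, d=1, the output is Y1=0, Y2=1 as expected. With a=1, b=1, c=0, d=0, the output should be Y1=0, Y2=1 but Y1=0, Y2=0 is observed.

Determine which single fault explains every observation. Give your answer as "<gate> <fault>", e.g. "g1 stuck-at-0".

Fault-free values for test 1 (a=0, b=1, c=0, d=1): g1=0, g2=1, g3=0, g4=1, g5=1, g6=1, g7=0, g8=0, g9=1, g10=0, g11=1, g12=0, giving Y1=0, Y2=0. Observed Y1=0, Y2=1.
Test 1: faults giving observed Y1=0, Y2=1 are {g11 stuck-at-0, g11 inverted output, g12 stuck-at-1, g12 inverted output}.
Test 2 (a=0, b=0, c=0, d=1): fault-free g1=1, g2=1, g3=0, g4=1, g5=1, g6=1, g7=0, g8=0, g9=1, g10=0, g11=0, g12=1 → Y1=0, Y2=1; observed Y1=0, Y2=1. Eliminates g11 inverted output, g12 inverted output.
Test 3 (a=1, b=1, c=0, d=0): fault-free g1=0, g2=0, g3=1, g4=0, g5=1, g6=0, g7=1, g8=0, g9=1, g10=0, g11=1, g12=1 → Y1=0, Y2=1; observed Y1=0, Y2=0. Eliminates g12 stuck-at-1.
Only g11 stuck-at-0 is consistent with every test.

g11 stuck-at-0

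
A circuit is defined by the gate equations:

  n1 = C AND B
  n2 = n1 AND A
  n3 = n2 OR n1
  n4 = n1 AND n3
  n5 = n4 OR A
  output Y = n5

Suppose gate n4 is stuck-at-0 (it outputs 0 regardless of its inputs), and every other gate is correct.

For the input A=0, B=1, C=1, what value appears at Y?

Propagate with n4 forced: n1=1, n2=0, n3=1, n4=0 [stuck-at-0], n5=0.
So Y = 0. (Without the fault it would be 1.)

0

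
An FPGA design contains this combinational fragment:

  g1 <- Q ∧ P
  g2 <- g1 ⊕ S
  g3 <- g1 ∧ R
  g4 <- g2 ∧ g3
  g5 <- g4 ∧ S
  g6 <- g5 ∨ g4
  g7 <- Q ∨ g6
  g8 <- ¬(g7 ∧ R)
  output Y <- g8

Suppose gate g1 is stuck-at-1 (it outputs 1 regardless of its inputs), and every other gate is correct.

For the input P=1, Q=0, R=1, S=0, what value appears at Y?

Propagate with g1 forced: g1=1 [stuck-at-1], g2=1, g3=1, g4=1, g5=0, g6=1, g7=1, g8=0.
So Y = 0. (Without the fault it would be 1.)

0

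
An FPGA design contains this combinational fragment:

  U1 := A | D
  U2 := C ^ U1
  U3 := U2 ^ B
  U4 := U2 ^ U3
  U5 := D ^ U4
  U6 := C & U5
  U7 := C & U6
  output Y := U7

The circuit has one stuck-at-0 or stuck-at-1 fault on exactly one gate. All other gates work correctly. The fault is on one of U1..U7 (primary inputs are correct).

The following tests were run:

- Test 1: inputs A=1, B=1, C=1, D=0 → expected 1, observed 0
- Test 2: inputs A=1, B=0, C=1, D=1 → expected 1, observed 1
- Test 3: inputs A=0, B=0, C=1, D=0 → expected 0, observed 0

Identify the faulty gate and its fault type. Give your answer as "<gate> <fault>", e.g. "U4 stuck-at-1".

Fault-free values for test 1 (A=1, B=1, C=1, D=0): U1=1, U2=0, U3=1, U4=1, U5=1, U6=1, U7=1, giving Y=1. Observed 0.
Test 1: faults giving observed 0 are {U3 stuck-at-0, U4 stuck-at-0, U5 stuck-at-0, U6 stuck-at-0, U7 stuck-at-0}.
Test 2 (A=1, B=0, C=1, D=1): fault-free U1=1, U2=0, U3=0, U4=0, U5=1, U6=1, U7=1 → 1; observed 1. Eliminates U5 stuck-at-0, U6 stuck-at-0, U7 stuck-at-0.
Test 3 (A=0, B=0, C=1, D=0): fault-free U1=0, U2=1, U3=1, U4=0, U5=0, U6=0, U7=0 → 0; observed 0. Eliminates U3 stuck-at-0.
Only U4 stuck-at-0 is consistent with every test.

U4 stuck-at-0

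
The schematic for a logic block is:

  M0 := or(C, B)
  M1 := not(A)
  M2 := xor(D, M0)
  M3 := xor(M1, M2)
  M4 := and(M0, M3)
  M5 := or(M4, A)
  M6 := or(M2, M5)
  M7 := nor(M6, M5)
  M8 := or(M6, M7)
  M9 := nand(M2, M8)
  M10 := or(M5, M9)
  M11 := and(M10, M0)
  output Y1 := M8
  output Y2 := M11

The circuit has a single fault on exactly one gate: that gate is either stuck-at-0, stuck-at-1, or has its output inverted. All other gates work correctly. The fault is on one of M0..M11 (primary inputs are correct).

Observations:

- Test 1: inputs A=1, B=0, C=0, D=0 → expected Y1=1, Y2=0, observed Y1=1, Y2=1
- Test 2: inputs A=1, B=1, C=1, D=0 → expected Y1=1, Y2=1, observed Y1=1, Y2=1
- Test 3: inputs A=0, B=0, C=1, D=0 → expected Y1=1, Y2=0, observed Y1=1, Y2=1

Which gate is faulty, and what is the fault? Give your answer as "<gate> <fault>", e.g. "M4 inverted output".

Fault-free values for test 1 (A=1, B=0, C=0, D=0): M0=0, M1=0, M2=0, M3=0, M4=0, M5=1, M6=1, M7=0, M8=1, M9=1, M10=1, M11=0, giving Y1=1, Y2=0. Observed Y1=1, Y2=1.
Test 1: faults giving observed Y1=1, Y2=1 are {M0 stuck-at-1, M0 inverted output, M11 stuck-at-1, M11 inverted output}.
Test 2 (A=1, B=1, C=1, D=0): fault-free M0=1, M1=0, M2=1, M3=1, M4=1, M5=1, M6=1, M7=0, M8=1, M9=0, M10=1, M11=1 → Y1=1, Y2=1; observed Y1=1, Y2=1. Eliminates M0 inverted output, M11 inverted output.
Test 3 (A=0, B=0, C=1, D=0): fault-free M0=1, M1=1, M2=1, M3=0, M4=0, M5=0, M6=1, M7=0, M8=1, M9=0, M10=0, M11=0 → Y1=1, Y2=0; observed Y1=1, Y2=1. Eliminates M0 stuck-at-1.
Only M11 stuck-at-1 is consistent with every test.

M11 stuck-at-1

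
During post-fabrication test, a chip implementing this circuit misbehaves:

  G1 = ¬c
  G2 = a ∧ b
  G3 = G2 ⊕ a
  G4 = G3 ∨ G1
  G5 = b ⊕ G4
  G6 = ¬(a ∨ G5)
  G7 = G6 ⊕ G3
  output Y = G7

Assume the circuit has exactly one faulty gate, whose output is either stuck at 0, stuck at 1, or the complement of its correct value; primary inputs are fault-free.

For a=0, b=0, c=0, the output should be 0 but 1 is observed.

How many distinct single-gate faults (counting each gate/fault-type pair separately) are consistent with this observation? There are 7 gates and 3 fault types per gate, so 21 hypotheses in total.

14

Fault-free: G1=1, G2=0, G3=0, G4=1, G5=1, G6=0, G7=0 → 0. Observed 1.
  G1: stuck-at-0, inverted output ✓; others ✗
  G2: stuck-at-1, inverted output ✓; others ✗
  G3: stuck-at-1, inverted output ✓; others ✗
  G4: stuck-at-0, inverted output ✓; others ✗
  G5: stuck-at-0, inverted output ✓; others ✗
  G6: stuck-at-1, inverted output ✓; others ✗
  G7: stuck-at-1, inverted output ✓; others ✗
Consistent faults: {G1 stuck-at-0, G1 inverted output, G2 stuck-at-1, G2 inverted output, G3 stuck-at-1, G3 inverted output, G4 stuck-at-0, G4 inverted output, G5 stuck-at-0, G5 inverted output, G6 stuck-at-1, G6 inverted output, G7 stuck-at-1, G7 inverted output} — 14 in all.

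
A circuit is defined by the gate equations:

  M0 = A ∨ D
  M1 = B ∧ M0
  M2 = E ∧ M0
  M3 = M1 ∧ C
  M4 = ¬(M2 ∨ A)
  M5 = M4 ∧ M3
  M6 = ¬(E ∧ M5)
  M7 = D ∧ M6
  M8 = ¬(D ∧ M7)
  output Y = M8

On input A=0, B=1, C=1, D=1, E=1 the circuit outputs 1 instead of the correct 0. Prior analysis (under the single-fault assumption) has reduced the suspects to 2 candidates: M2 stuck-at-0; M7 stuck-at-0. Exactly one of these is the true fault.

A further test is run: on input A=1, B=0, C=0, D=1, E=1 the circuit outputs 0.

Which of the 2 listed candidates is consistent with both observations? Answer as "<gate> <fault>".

M2 stuck-at-0

Evaluate each candidate on input A=1, B=0, C=0, D=1, E=1:
  M2 stuck-at-0: M0=1, M1=0, M2=0 [stuck-at-0], M3=0, M4=0, M5=0, M6=1, M7=1, M8=0 → 0 — matches
  M7 stuck-at-0: M0=1, M1=0, M2=1, M3=0, M4=0, M5=0, M6=1, M7=0 [stuck-at-0], M8=1 → 1 — eliminated
Only M2 stuck-at-0 reproduces the observed 0.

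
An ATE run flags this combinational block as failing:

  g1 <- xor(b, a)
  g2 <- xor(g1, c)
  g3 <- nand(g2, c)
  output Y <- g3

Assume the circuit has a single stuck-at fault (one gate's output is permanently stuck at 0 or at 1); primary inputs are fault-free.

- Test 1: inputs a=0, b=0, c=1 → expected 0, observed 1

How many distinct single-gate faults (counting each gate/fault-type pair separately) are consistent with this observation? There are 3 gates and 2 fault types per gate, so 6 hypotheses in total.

3

Fault-free: g1=0, g2=1, g3=0 → 0. Observed 1.
  g1 stuck-at-0: output 0 ✗
  g1 stuck-at-1: output 1 ✓
  g2 stuck-at-0: output 1 ✓
  g2 stuck-at-1: output 0 ✗
  g3 stuck-at-0: output 0 ✗
  g3 stuck-at-1: output 1 ✓
Consistent faults: {g1 stuck-at-1, g2 stuck-at-0, g3 stuck-at-1} — 3 in all.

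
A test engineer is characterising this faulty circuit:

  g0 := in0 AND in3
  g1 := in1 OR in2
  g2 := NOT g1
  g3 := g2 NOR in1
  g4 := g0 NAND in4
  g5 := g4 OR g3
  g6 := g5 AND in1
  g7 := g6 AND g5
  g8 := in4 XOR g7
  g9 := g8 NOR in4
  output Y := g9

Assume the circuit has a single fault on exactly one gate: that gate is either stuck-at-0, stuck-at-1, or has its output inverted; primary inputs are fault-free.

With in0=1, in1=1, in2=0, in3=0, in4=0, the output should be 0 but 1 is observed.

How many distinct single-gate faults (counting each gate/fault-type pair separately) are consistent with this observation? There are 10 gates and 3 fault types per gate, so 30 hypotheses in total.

Fault-free: g0=0, g1=1, g2=0, g3=0, g4=1, g5=1, g6=1, g7=1, g8=1, g9=0 → 0. Observed 1.
  g0: none of the 3 fault types match ✗
  g1: none of the 3 fault types match ✗
  g2: none of the 3 fault types match ✗
  g3: none of the 3 fault types match ✗
  g4: stuck-at-0, inverted output ✓; others ✗
  g5: stuck-at-0, inverted output ✓; others ✗
  g6: stuck-at-0, inverted output ✓; others ✗
  g7: stuck-at-0, inverted output ✓; others ✗
  g8: stuck-at-0, inverted output ✓; others ✗
  g9: stuck-at-1, inverted output ✓; others ✗
Consistent faults: {g4 stuck-at-0, g4 inverted output, g5 stuck-at-0, g5 inverted output, g6 stuck-at-0, g6 inverted output, g7 stuck-at-0, g7 inverted output, g8 stuck-at-0, g8 inverted output, g9 stuck-at-1, g9 inverted output} — 12 in all.

12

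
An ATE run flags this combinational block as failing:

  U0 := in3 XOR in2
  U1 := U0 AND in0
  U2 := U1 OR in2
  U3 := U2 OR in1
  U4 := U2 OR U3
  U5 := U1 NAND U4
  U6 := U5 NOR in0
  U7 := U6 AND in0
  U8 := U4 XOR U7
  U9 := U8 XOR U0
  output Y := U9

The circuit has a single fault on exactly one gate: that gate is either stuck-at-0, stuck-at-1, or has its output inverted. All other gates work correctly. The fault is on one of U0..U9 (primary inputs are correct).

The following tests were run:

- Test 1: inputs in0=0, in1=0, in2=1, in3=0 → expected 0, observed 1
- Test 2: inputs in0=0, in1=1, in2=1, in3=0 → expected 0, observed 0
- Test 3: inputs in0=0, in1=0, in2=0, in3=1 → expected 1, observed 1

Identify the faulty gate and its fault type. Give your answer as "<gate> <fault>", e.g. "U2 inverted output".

Fault-free values for test 1 (in0=0, in1=0, in2=1, in3=0): U0=1, U1=0, U2=1, U3=1, U4=1, U5=1, U6=0, U7=0, U8=1, U9=0, giving Y=0. Observed 1.
Test 1: faults giving observed 1 are {U0 stuck-at-0, U0 inverted output, U2 stuck-at-0, U2 inverted output, U4 stuck-at-0, U4 inverted output, U7 stuck-at-1, U7 inverted output, U8 stuck-at-0, U8 inverted output, U9 stuck-at-1, U9 inverted output}.
Test 2 (in0=0, in1=1, in2=1, in3=0): fault-free U0=1, U1=0, U2=1, U3=1, U4=1, U5=1, U6=0, U7=0, U8=1, U9=0 → 0; observed 0. Eliminates U0 stuck-at-0, U0 inverted output, U4 stuck-at-0, U4 inverted output, U7 stuck-at-1, U7 inverted output, U8 stuck-at-0, U8 inverted output, U9 stuck-at-1, U9 inverted output.
Test 3 (in0=0, in1=0, in2=0, in3=1): fault-free U0=1, U1=0, U2=0, U3=0, U4=0, U5=1, U6=0, U7=0, U8=0, U9=1 → 1; observed 1. Eliminates U2 inverted output.
Only U2 stuck-at-0 is consistent with every test.

U2 stuck-at-0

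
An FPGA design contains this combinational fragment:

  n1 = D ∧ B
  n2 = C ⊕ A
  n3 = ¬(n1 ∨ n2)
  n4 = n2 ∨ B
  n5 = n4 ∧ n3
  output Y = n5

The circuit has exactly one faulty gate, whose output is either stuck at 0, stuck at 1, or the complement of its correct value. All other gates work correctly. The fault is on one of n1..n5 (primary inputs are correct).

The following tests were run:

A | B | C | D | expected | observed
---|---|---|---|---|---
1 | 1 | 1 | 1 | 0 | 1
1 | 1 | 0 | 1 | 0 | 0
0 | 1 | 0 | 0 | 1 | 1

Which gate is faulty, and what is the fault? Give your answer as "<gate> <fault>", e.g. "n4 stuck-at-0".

n1 stuck-at-0

Fault-free values for test 1 (A=1, B=1, C=1, D=1): n1=1, n2=0, n3=0, n4=1, n5=0, giving Y=0. Observed 1.
Test 1: faults giving observed 1 are {n1 stuck-at-0, n1 inverted output, n3 stuck-at-1, n3 inverted output, n5 stuck-at-1, n5 inverted output}.
Test 2 (A=1, B=1, C=0, D=1): fault-free n1=1, n2=1, n3=0, n4=1, n5=0 → 0; observed 0. Eliminates n3 stuck-at-1, n3 inverted output, n5 stuck-at-1, n5 inverted output.
Test 3 (A=0, B=1, C=0, D=0): fault-free n1=0, n2=0, n3=1, n4=1, n5=1 → 1; observed 1. Eliminates n1 inverted output.
Only n1 stuck-at-0 is consistent with every test.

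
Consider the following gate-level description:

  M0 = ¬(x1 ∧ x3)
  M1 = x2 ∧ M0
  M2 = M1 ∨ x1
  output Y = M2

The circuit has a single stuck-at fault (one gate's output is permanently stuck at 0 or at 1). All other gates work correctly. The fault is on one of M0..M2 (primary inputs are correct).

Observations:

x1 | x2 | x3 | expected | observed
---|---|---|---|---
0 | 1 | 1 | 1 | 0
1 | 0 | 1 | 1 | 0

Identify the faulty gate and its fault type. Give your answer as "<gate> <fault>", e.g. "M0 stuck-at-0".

M2 stuck-at-0

Fault-free values for test 1 (x1=0, x2=1, x3=1): M0=1, M1=1, M2=1, giving Y=1. Observed 0.
Test 1: faults giving observed 0 are {M0 stuck-at-0, M1 stuck-at-0, M2 stuck-at-0}.
Test 2 (x1=1, x2=0, x3=1): fault-free M0=0, M1=0, M2=1 → 1; observed 0. Eliminates M0 stuck-at-0, M1 stuck-at-0.
Only M2 stuck-at-0 is consistent with every test.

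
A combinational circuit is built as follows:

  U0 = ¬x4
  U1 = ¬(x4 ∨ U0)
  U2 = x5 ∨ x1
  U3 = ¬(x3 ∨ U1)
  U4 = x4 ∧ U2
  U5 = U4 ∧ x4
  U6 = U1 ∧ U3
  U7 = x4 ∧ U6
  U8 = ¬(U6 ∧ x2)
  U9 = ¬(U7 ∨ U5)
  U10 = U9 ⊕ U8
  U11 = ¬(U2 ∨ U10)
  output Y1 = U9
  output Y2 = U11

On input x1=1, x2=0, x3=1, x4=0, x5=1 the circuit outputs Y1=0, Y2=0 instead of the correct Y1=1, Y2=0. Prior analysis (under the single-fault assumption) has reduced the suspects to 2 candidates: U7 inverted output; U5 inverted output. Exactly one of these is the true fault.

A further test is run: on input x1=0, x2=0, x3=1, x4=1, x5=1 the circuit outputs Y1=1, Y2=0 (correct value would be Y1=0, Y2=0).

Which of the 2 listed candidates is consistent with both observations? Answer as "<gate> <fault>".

U5 inverted output

Evaluate each candidate on input x1=0, x2=0, x3=1, x4=1, x5=1:
  U7 inverted output: U0=0, U1=0, U2=1, U3=0, U4=1, U5=1, U6=0, U7=1 [inverted output], U8=1, U9=0, U10=1, U11=0 → Y1=0, Y2=0 — eliminated
  U5 inverted output: U0=0, U1=0, U2=1, U3=0, U4=1, U5=0 [inverted output], U6=0, U7=0, U8=1, U9=1, U10=0, U11=0 → Y1=1, Y2=0 — matches
Only U5 inverted output reproduces the observed Y1=1, Y2=0.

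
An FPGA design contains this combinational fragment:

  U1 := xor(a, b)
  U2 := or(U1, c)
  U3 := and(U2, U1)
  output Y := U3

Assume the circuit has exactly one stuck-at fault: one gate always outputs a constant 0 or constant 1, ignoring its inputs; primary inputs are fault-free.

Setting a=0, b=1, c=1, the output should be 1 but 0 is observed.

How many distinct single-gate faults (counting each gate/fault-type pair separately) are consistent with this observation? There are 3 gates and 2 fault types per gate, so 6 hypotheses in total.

Fault-free: U1=1, U2=1, U3=1 → 1. Observed 0.
  U1 stuck-at-0: output 0 ✓
  U1 stuck-at-1: output 1 ✗
  U2 stuck-at-0: output 0 ✓
  U2 stuck-at-1: output 1 ✗
  U3 stuck-at-0: output 0 ✓
  U3 stuck-at-1: output 1 ✗
Consistent faults: {U1 stuck-at-0, U2 stuck-at-0, U3 stuck-at-0} — 3 in all.

3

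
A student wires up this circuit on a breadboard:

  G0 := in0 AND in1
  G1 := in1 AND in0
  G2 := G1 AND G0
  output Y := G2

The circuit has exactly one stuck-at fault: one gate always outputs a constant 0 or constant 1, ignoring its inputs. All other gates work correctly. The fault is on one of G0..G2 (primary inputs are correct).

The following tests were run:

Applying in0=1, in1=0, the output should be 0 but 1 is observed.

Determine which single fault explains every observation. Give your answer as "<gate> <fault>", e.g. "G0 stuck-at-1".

G2 stuck-at-1

Fault-free values for test 1 (in0=1, in1=0): G0=0, G1=0, G2=0, giving Y=0. Observed 1.
Test 1: faults giving observed 1 are {G2 stuck-at-1}.
Only G2 stuck-at-1 is consistent with every test.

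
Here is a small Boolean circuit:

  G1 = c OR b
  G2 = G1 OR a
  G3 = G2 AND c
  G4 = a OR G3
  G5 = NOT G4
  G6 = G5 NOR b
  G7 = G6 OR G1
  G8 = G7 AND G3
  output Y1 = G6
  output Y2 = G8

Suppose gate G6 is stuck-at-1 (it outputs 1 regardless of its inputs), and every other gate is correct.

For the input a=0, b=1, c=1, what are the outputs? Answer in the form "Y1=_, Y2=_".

Y1=1, Y2=1

Propagate with G6 forced: G1=1, G2=1, G3=1, G4=1, G5=0, G6=1 [stuck-at-1], G7=1, G8=1.
So the outputs are Y1=1, Y2=1. (Without the fault they would be Y1=0, Y2=1.)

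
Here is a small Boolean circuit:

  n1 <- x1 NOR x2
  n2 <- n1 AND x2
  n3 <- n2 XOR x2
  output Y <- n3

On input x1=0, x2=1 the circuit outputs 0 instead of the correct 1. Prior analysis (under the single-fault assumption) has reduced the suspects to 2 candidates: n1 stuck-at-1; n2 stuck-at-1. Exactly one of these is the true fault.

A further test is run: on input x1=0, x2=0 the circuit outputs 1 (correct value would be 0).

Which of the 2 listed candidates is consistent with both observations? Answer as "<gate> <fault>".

Evaluate each candidate on input x1=0, x2=0:
  n1 stuck-at-1: n1=1 [stuck-at-1], n2=0, n3=0 → 0 — eliminated
  n2 stuck-at-1: n1=1, n2=1 [stuck-at-1], n3=1 → 1 — matches
Only n2 stuck-at-1 reproduces the observed 1.

n2 stuck-at-1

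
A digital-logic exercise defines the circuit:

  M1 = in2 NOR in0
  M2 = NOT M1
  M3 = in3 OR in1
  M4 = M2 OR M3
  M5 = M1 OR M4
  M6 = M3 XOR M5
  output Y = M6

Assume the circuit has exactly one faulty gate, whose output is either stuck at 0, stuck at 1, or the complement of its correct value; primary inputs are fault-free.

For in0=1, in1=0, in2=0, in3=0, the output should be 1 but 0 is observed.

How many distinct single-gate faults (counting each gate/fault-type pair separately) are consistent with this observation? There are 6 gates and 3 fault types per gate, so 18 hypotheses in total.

10

Fault-free: M1=0, M2=1, M3=0, M4=1, M5=1, M6=1 → 1. Observed 0.
  M1: none of the 3 fault types match ✗
  M2: stuck-at-0, inverted output ✓; others ✗
  M3: stuck-at-1, inverted output ✓; others ✗
  M4: stuck-at-0, inverted output ✓; others ✗
  M5: stuck-at-0, inverted output ✓; others ✗
  M6: stuck-at-0, inverted output ✓; others ✗
Consistent faults: {M2 stuck-at-0, M2 inverted output, M3 stuck-at-1, M3 inverted output, M4 stuck-at-0, M4 inverted output, M5 stuck-at-0, M5 inverted output, M6 stuck-at-0, M6 inverted output} — 10 in all.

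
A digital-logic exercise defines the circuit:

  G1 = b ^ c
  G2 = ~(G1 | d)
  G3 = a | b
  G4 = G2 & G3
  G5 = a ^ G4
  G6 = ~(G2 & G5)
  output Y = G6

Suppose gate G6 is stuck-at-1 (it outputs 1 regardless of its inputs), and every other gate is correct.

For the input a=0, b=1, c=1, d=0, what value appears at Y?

1

Propagate with G6 forced: G1=0, G2=1, G3=1, G4=1, G5=1, G6=1 [stuck-at-1].
So Y = 1. (Without the fault it would be 0.)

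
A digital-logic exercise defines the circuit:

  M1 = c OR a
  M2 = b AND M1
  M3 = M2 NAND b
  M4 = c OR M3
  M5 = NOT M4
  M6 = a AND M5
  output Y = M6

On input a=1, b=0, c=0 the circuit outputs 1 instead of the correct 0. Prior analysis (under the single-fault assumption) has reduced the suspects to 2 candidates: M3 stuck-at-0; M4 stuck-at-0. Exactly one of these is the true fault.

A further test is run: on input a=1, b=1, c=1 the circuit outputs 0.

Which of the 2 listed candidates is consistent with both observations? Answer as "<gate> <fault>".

M3 stuck-at-0

Evaluate each candidate on input a=1, b=1, c=1:
  M3 stuck-at-0: M1=1, M2=1, M3=0 [stuck-at-0], M4=1, M5=0, M6=0 → 0 — matches
  M4 stuck-at-0: M1=1, M2=1, M3=0, M4=0 [stuck-at-0], M5=1, M6=1 → 1 — eliminated
Only M3 stuck-at-0 reproduces the observed 0.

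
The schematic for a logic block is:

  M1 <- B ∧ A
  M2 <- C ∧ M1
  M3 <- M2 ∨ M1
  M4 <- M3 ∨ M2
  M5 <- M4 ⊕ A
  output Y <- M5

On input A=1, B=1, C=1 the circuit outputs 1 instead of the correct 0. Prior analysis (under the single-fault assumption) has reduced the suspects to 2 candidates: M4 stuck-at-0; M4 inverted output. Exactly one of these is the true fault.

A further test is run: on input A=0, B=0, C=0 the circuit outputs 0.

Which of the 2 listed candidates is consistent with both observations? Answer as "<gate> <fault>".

Evaluate each candidate on input A=0, B=0, C=0:
  M4 stuck-at-0: M1=0, M2=0, M3=0, M4=0 [stuck-at-0], M5=0 → 0 — matches
  M4 inverted output: M1=0, M2=0, M3=0, M4=1 [inverted output], M5=1 → 1 — eliminated
Only M4 stuck-at-0 reproduces the observed 0.

M4 stuck-at-0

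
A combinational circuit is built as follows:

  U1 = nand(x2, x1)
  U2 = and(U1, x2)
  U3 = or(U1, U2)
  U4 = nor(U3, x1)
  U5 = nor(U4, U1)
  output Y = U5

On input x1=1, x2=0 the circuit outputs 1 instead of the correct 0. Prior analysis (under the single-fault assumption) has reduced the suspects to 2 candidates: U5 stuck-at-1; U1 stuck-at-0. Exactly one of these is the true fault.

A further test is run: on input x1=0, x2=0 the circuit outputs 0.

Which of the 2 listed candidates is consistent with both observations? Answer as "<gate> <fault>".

U1 stuck-at-0

Evaluate each candidate on input x1=0, x2=0:
  U5 stuck-at-1: U1=1, U2=0, U3=1, U4=0, U5=1 [stuck-at-1] → 1 — eliminated
  U1 stuck-at-0: U1=0 [stuck-at-0], U2=0, U3=0, U4=1, U5=0 → 0 — matches
Only U1 stuck-at-0 reproduces the observed 0.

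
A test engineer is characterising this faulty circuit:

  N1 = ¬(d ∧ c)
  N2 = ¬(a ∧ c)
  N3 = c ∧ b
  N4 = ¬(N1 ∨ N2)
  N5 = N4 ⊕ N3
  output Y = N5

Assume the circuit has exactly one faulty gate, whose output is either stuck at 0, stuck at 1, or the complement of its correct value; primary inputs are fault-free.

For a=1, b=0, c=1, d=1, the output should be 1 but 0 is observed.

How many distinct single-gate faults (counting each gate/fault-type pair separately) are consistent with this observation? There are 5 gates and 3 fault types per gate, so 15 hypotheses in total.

Fault-free: N1=0, N2=0, N3=0, N4=1, N5=1 → 1. Observed 0.
  N1: stuck-at-1, inverted output ✓; others ✗
  N2: stuck-at-1, inverted output ✓; others ✗
  N3: stuck-at-1, inverted output ✓; others ✗
  N4: stuck-at-0, inverted output ✓; others ✗
  N5: stuck-at-0, inverted output ✓; others ✗
Consistent faults: {N1 stuck-at-1, N1 inverted output, N2 stuck-at-1, N2 inverted output, N3 stuck-at-1, N3 inverted output, N4 stuck-at-0, N4 inverted output, N5 stuck-at-0, N5 inverted output} — 10 in all.

10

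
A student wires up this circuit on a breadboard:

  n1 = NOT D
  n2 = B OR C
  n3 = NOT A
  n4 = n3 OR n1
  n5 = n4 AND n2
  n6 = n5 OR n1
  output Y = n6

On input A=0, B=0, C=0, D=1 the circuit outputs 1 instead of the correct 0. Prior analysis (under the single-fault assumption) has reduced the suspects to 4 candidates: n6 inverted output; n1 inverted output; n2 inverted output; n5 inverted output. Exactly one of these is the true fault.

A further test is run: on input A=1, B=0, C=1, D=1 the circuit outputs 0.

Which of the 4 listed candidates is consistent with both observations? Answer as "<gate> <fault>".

Evaluate each candidate on input A=1, B=0, C=1, D=1:
  n6 inverted output: n1=0, n2=1, n3=0, n4=0, n5=0, n6=1 [inverted output] → 1 — eliminated
  n1 inverted output: n1=1 [inverted output], n2=1, n3=0, n4=1, n5=1, n6=1 → 1 — eliminated
  n2 inverted output: n1=0, n2=0 [inverted output], n3=0, n4=0, n5=0, n6=0 → 0 — matches
  n5 inverted output: n1=0, n2=1, n3=0, n4=0, n5=1 [inverted output], n6=1 → 1 — eliminated
Only n2 inverted output reproduces the observed 0.

n2 inverted output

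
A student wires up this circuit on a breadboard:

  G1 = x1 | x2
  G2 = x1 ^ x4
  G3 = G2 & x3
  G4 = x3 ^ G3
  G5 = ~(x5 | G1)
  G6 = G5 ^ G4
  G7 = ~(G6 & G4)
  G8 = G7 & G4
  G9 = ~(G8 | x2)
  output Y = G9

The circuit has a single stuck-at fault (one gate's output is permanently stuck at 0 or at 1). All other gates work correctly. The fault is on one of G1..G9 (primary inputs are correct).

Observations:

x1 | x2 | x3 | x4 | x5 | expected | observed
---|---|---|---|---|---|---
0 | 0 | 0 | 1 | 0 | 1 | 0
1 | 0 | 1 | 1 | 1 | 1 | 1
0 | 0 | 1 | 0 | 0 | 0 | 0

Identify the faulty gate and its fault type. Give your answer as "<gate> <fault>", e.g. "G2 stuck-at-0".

Fault-free values for test 1 (x1=0, x2=0, x3=0, x4=1, x5=0): G1=0, G2=1, G3=0, G4=0, G5=1, G6=1, G7=1, G8=0, G9=1, giving Y=1. Observed 0.
Test 1: faults giving observed 0 are {G3 stuck-at-1, G4 stuck-at-1, G8 stuck-at-1, G9 stuck-at-0}.
Test 2 (x1=1, x2=0, x3=1, x4=1, x5=1): fault-free G1=1, G2=0, G3=0, G4=1, G5=0, G6=1, G7=0, G8=0, G9=1 → 1; observed 1. Eliminates G8 stuck-at-1, G9 stuck-at-0.
Test 3 (x1=0, x2=0, x3=1, x4=0, x5=0): fault-free G1=0, G2=0, G3=0, G4=1, G5=1, G6=0, G7=1, G8=1, G9=0 → 0; observed 0. Eliminates G3 stuck-at-1.
Only G4 stuck-at-1 is consistent with every test.

G4 stuck-at-1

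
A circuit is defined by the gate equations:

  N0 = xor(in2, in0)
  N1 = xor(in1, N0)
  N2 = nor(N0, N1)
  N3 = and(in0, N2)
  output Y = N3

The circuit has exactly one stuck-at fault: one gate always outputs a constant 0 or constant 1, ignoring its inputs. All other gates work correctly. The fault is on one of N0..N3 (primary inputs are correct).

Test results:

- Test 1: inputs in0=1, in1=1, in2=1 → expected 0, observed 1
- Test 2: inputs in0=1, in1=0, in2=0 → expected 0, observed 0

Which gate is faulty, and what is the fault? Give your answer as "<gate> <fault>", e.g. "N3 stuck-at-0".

Fault-free values for test 1 (in0=1, in1=1, in2=1): N0=0, N1=1, N2=0, N3=0, giving Y=0. Observed 1.
Test 1: faults giving observed 1 are {N1 stuck-at-0, N2 stuck-at-1, N3 stuck-at-1}.
Test 2 (in0=1, in1=0, in2=0): fault-free N0=1, N1=1, N2=0, N3=0 → 0; observed 0. Eliminates N2 stuck-at-1, N3 stuck-at-1.
Only N1 stuck-at-0 is consistent with every test.

N1 stuck-at-0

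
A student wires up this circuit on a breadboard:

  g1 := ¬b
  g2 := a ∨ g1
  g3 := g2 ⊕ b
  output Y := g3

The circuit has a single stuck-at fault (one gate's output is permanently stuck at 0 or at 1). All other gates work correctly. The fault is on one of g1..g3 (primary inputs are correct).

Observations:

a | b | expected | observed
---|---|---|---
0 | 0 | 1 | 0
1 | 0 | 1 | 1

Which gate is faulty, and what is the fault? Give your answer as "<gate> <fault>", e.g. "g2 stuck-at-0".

g1 stuck-at-0

Fault-free values for test 1 (a=0, b=0): g1=1, g2=1, g3=1, giving Y=1. Observed 0.
Test 1: faults giving observed 0 are {g1 stuck-at-0, g2 stuck-at-0, g3 stuck-at-0}.
Test 2 (a=1, b=0): fault-free g1=1, g2=1, g3=1 → 1; observed 1. Eliminates g2 stuck-at-0, g3 stuck-at-0.
Only g1 stuck-at-0 is consistent with every test.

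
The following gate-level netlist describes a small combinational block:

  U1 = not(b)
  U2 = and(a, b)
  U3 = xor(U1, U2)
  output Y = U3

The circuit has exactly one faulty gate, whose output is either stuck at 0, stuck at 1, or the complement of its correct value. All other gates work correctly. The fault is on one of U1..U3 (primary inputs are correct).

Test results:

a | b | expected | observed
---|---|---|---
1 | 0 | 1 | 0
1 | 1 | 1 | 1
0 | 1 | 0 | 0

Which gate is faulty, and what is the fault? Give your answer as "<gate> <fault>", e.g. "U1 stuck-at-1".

U1 stuck-at-0

Fault-free values for test 1 (a=1, b=0): U1=1, U2=0, U3=1, giving Y=1. Observed 0.
Test 1: faults giving observed 0 are {U1 stuck-at-0, U1 inverted output, U2 stuck-at-1, U2 inverted output, U3 stuck-at-0, U3 inverted output}.
Test 2 (a=1, b=1): fault-free U1=0, U2=1, U3=1 → 1; observed 1. Eliminates U1 inverted output, U2 inverted output, U3 stuck-at-0, U3 inverted output.
Test 3 (a=0, b=1): fault-free U1=0, U2=0, U3=0 → 0; observed 0. Eliminates U2 stuck-at-1.
Only U1 stuck-at-0 is consistent with every test.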